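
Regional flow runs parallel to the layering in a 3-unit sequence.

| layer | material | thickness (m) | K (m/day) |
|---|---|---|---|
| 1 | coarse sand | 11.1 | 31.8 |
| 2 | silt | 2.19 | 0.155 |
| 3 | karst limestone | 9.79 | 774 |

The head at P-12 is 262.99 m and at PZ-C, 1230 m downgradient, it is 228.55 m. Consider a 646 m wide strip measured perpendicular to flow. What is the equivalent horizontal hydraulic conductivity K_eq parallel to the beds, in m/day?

Flow is parallel to layering, so each bed carries its own Darcy discharge and the transmissivities add.
Σ(K_i·b_i) = 31.8×11.1 + 0.155×2.19 + 774×9.79 = 7931 m²/day.
Total thickness b = 23.08 m, so K_eq = Σ(K_i·b_i)/b = 343.6 m/day.

344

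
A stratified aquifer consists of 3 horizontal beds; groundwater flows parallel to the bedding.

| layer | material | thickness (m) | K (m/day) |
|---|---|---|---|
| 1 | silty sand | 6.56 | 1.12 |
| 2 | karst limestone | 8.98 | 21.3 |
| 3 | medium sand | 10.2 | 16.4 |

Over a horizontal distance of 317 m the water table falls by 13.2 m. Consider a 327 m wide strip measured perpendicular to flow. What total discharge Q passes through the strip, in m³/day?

Flow is parallel to layering, so each bed carries its own Darcy discharge and the transmissivities add.
Σ(K_i·b_i) = 1.12×6.56 + 21.3×8.98 + 16.4×10.2 = 365.9 m²/day.
Hydraulic gradient i = Δh / L = 13.2 / 317 = 0.04164.
Q = Σ(K_i·b_i) · W · i = 365.9 × 327 × 0.04164 = 4982 m³/day.

4980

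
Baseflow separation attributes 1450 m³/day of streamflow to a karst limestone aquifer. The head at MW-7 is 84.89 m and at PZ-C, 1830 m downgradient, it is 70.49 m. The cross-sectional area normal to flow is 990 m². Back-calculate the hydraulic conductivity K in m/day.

186

Hydraulic gradient i = (84.89 − 70.49) / 1830 = 14.4 / 1830 = 0.007869.
From Q = K·A·i, K = Q / (A·i) = 1450 / (990.0 × 0.007869) = 186.1 m/day.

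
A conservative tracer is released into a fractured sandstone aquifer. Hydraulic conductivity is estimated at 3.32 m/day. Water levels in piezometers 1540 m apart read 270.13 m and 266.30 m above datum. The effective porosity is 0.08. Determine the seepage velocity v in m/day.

0.103

Hydraulic gradient i = (270.13 − 266.30) / 1540 = 3.83 / 1540 = 0.002487.
Darcy flux q = K · i = 3.320 × 0.002487 = 0.008257 m/day.
Seepage velocity v = q / n_e = 0.008257 / 0.08 = 0.1032 m/day.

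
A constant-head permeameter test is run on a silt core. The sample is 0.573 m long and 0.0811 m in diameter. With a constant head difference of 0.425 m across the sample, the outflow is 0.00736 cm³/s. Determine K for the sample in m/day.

0.166

Cross-sectional area A = π·(d/2)² = π × (0.0811/2)² = 0.005166 m².
Convert discharge: 0.00736 cm³/s = 7.360e-09 m³/s.
Darcy's law rearranged: K = Q·L / (A·Δh) = 7.360e-09 × 0.573 / (0.005166 × 0.425) = 1.921e-06 m/s = 0.1660 m/day.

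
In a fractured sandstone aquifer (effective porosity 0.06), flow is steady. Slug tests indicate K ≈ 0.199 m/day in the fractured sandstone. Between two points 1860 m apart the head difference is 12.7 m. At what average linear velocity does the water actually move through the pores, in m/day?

0.0226

Hydraulic gradient i = Δh / L = 12.7 / 1860 = 0.006828.
Darcy flux q = K · i = 0.1990 × 0.006828 = 0.001359 m/day.
Seepage velocity v = q / n_e = 0.001359 / 0.06 = 0.02265 m/day.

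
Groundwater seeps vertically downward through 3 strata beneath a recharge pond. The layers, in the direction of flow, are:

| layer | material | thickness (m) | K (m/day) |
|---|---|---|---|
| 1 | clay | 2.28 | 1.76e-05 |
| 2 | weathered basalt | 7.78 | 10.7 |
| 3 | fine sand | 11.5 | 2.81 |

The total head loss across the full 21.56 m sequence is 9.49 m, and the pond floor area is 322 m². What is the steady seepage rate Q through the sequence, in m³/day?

Flow is perpendicular to layering, so the layers act in series and the equivalent K is the thickness-weighted harmonic mean.
Total thickness L = 2.28 + 7.78 + 11.5 = 21.56 m.
Σ(b_i/K_i) = 2.28/1.76e-05 + 7.78/10.7 + 11.5/2.81 = 1.296e+05 d.
K_eq = L / Σ(b_i/K_i) = 21.56 / 1.296e+05 = 0.0001664 m/day.
Q = K_eq · A · (Δh/L) = 0.0001664 × 322 × (9.49/21.56) = 0.02359 m³/day.

0.0236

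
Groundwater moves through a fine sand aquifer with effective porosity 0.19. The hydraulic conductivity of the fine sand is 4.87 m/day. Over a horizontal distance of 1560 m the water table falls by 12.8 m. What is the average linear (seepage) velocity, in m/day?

Hydraulic gradient i = Δh / L = 12.8 / 1560 = 0.008205.
Darcy flux q = K · i = 4.870 × 0.008205 = 0.03996 m/day.
Seepage velocity v = q / n_e = 0.03996 / 0.19 = 0.2103 m/day.

0.210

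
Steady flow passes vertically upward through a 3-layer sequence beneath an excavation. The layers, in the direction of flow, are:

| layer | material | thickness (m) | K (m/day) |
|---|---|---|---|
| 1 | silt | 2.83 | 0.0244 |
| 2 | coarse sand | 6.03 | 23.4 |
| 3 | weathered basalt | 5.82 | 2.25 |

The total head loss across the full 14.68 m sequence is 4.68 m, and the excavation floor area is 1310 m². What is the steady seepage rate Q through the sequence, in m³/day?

Flow is perpendicular to layering, so the layers act in series and the equivalent K is the thickness-weighted harmonic mean.
Total thickness L = 2.83 + 6.03 + 5.82 = 14.68 m.
Σ(b_i/K_i) = 2.83/0.0244 + 6.03/23.4 + 5.82/2.25 = 118.8 d.
K_eq = L / Σ(b_i/K_i) = 14.68 / 118.8 = 0.1235 m/day.
Q = K_eq · A · (Δh/L) = 0.1235 × 1310 × (4.68/14.68) = 51.59 m³/day.

51.6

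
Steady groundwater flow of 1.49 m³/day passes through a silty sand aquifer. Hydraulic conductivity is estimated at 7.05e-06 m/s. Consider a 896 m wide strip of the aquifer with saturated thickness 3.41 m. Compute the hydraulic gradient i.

Convert K: 7.05e-06 m/s × 86400 = 0.6091 m/day.
Cross-sectional area A = 896 × 3.41 = 3055 m².
From Q = K·A·i, i = Q / (K·A) = 1.49 / (0.6091 × 3055) = 0.0008006.

0.000801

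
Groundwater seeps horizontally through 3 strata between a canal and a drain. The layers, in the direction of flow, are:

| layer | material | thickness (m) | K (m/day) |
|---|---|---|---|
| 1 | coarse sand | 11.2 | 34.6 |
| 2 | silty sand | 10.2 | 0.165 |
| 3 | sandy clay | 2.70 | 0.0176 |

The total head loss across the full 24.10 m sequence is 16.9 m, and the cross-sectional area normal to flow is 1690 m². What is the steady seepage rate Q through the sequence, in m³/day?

133

Flow is perpendicular to layering, so the layers act in series and the equivalent K is the thickness-weighted harmonic mean.
Total thickness L = 11.2 + 10.2 + 2.70 = 24.10 m.
Σ(b_i/K_i) = 11.2/34.6 + 10.2/0.165 + 2.70/0.0176 = 215.6 d.
K_eq = L / Σ(b_i/K_i) = 24.10 / 215.6 = 0.1118 m/day.
Q = K_eq · A · (Δh/L) = 0.1118 × 1690 × (16.9/24.10) = 132.5 m³/day.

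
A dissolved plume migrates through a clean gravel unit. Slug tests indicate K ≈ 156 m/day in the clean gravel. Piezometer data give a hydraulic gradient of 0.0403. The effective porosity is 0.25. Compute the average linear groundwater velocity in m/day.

25.1

Hydraulic gradient i = 0.0403.
Darcy flux q = K · i = 156.0 × 0.04030 = 6.287 m/day.
Seepage velocity v = q / n_e = 6.287 / 0.25 = 25.15 m/day.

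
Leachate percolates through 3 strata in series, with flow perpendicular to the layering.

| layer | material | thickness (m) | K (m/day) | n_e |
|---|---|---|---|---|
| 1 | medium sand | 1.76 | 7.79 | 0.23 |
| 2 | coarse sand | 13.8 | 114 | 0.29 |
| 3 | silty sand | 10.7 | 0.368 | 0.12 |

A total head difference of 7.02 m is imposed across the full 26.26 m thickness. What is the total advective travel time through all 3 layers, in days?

With flow normal to the layers, continuity requires the same specific discharge q through every layer.
Σ(b_i/K_i) = 1.76/7.79 + 13.8/114 + 10.7/0.368 = 29.42 d.
q = Δh / Σ(b_i/K_i) = 7.02 / 29.42 = 0.2386 m/day.
In each layer the seepage velocity is v_i = q/n_i, so the layer transit time is t_i = b_i·n_i / q:
  layer 1 (medium sand): t_1 = 1.76 × 0.23 / 0.2386 = 1.697 d
  layer 2 (coarse sand): t_2 = 13.8 × 0.29 / 0.2386 = 16.77 d
  layer 3 (silty sand): t_3 = 10.7 × 0.12 / 0.2386 = 5.382 d
Total t = Σ t_i = 23.85 days.

23.9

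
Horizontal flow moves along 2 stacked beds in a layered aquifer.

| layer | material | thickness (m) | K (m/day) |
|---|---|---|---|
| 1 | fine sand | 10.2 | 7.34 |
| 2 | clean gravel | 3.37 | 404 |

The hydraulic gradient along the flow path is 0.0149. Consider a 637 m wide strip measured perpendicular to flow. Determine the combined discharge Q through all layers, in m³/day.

Flow is parallel to layering, so each bed carries its own Darcy discharge and the transmissivities add.
Σ(K_i·b_i) = 7.34×10.2 + 404×3.37 = 1436 m²/day.
Hydraulic gradient i = 0.0149.
Q = Σ(K_i·b_i) · W · i = 1436 × 637 × 0.01490 = 13633 m³/day.

13600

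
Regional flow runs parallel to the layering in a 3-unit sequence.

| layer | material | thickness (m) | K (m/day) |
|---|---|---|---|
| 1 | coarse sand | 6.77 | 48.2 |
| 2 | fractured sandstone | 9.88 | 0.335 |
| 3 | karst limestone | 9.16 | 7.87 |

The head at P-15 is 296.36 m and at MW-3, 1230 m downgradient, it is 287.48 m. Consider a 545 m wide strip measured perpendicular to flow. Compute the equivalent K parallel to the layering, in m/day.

Flow is parallel to layering, so each bed carries its own Darcy discharge and the transmissivities add.
Σ(K_i·b_i) = 48.2×6.77 + 0.335×9.88 + 7.87×9.16 = 401.7 m²/day.
Total thickness b = 25.81 m, so K_eq = Σ(K_i·b_i)/b = 15.56 m/day.

15.6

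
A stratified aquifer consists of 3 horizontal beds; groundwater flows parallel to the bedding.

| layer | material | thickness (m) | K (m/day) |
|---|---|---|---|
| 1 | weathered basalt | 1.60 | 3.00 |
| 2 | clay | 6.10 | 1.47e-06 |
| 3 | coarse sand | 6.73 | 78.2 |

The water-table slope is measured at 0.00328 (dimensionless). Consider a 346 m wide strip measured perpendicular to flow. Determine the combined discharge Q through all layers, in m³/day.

603

Flow is parallel to layering, so each bed carries its own Darcy discharge and the transmissivities add.
Σ(K_i·b_i) = 3.00×1.60 + 1.47e-06×6.10 + 78.2×6.73 = 531.1 m²/day.
Hydraulic gradient i = 0.00328.
Q = Σ(K_i·b_i) · W · i = 531.1 × 346 × 0.003280 = 602.7 m³/day.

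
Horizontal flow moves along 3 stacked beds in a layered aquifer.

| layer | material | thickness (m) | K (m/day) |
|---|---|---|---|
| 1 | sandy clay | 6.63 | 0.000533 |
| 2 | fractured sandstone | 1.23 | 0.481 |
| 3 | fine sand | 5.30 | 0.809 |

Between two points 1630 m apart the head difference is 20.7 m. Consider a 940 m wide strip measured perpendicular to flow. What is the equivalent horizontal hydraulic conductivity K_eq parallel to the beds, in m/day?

0.371

Flow is parallel to layering, so each bed carries its own Darcy discharge and the transmissivities add.
Σ(K_i·b_i) = 0.000533×6.63 + 0.481×1.23 + 0.809×5.30 = 4.883 m²/day.
Total thickness b = 13.16 m, so K_eq = Σ(K_i·b_i)/b = 0.3710 m/day.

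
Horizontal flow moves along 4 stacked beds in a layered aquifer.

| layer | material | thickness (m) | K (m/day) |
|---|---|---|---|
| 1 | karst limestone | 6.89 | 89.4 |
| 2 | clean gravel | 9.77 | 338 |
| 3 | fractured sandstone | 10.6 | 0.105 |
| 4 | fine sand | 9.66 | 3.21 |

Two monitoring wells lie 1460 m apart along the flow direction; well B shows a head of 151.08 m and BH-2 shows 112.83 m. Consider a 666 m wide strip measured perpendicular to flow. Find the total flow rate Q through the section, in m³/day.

Flow is parallel to layering, so each bed carries its own Darcy discharge and the transmissivities add.
Σ(K_i·b_i) = 89.4×6.89 + 338×9.77 + 0.105×10.6 + 3.21×9.66 = 3950 m²/day.
Hydraulic gradient i = (151.08 − 112.83) / 1460 = 38.25 / 1460 = 0.02620.
Q = Σ(K_i·b_i) · W · i = 3950 × 666 × 0.02620 = 68927 m³/day.

68900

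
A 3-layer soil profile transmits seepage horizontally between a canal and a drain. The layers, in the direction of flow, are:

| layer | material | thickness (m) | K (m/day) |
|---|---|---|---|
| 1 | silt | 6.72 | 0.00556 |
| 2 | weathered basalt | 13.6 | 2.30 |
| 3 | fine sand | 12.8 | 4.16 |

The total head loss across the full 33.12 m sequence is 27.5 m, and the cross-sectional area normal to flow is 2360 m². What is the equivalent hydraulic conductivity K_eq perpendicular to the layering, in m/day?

Flow is perpendicular to layering, so the layers act in series and the equivalent K is the thickness-weighted harmonic mean.
Total thickness L = 6.72 + 13.6 + 12.8 = 33.12 m.
Σ(b_i/K_i) = 6.72/0.00556 + 13.6/2.30 + 12.8/4.16 = 1218 d.
K_eq = L / Σ(b_i/K_i) = 33.12 / 1218 = 0.02720 m/day.

0.0272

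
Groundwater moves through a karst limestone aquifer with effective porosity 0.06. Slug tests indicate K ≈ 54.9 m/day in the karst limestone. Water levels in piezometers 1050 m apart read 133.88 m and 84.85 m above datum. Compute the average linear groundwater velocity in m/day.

Hydraulic gradient i = (133.88 − 84.85) / 1050 = 49.03 / 1050 = 0.04670.
Darcy flux q = K · i = 54.90 × 0.04670 = 2.564 m/day.
Seepage velocity v = q / n_e = 2.564 / 0.06 = 42.73 m/day.

42.7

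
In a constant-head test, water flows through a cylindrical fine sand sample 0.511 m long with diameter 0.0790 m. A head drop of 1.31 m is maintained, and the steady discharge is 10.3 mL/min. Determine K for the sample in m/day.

1.18

Cross-sectional area A = π·(d/2)² = π × (0.0790/2)² = 0.004902 m².
Convert discharge: 10.3 mL/min = 1.717e-07 m³/s.
Darcy's law rearranged: K = Q·L / (A·Δh) = 1.717e-07 × 0.511 / (0.004902 × 1.31) = 1.366e-05 m/s = 1.180 m/day.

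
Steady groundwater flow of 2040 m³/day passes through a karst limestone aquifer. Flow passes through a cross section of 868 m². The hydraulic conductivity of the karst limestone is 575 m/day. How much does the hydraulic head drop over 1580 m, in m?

6.46

From Q = K·A·i, i = Q / (K·A) = 2040 / (575.0 × 868.0) = 0.004087.
Head loss Δh = i · L = 0.004087 × 1580 = 6.458 m.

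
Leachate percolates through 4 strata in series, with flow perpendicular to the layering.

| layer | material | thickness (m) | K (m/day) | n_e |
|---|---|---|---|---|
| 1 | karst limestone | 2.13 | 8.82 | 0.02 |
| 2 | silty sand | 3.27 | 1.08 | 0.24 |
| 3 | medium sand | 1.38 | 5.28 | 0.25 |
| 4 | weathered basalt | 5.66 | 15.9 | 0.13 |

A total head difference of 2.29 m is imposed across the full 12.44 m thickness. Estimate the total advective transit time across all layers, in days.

With flow normal to the layers, continuity requires the same specific discharge q through every layer.
Σ(b_i/K_i) = 2.13/8.82 + 3.27/1.08 + 1.38/5.28 + 5.66/15.9 = 3.887 d.
q = Δh / Σ(b_i/K_i) = 2.29 / 3.887 = 0.5892 m/day.
In each layer the seepage velocity is v_i = q/n_i, so the layer transit time is t_i = b_i·n_i / q:
  layer 1 (karst limestone): t_1 = 2.13 × 0.02 / 0.5892 = 0.07230 d
  layer 2 (silty sand): t_2 = 3.27 × 0.24 / 0.5892 = 1.332 d
  layer 3 (medium sand): t_3 = 1.38 × 0.25 / 0.5892 = 0.5855 d
  layer 4 (weathered basalt): t_4 = 5.66 × 0.13 / 0.5892 = 1.249 d
Total t = Σ t_i = 3.239 days.

3.24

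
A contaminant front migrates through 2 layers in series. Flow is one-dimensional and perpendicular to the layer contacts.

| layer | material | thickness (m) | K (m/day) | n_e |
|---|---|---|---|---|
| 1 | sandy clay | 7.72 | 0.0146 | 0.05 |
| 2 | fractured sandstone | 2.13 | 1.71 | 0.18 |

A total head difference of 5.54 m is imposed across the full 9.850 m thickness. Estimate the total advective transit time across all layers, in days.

73.6

With flow normal to the layers, continuity requires the same specific discharge q through every layer.
Σ(b_i/K_i) = 7.72/0.0146 + 2.13/1.71 = 530.0 d.
q = Δh / Σ(b_i/K_i) = 5.54 / 530.0 = 0.01045 m/day.
In each layer the seepage velocity is v_i = q/n_i, so the layer transit time is t_i = b_i·n_i / q:
  layer 1 (sandy clay): t_1 = 7.72 × 0.05 / 0.01045 = 36.93 d
  layer 2 (fractured sandstone): t_2 = 2.13 × 0.18 / 0.01045 = 36.68 d
Total t = Σ t_i = 73.61 days.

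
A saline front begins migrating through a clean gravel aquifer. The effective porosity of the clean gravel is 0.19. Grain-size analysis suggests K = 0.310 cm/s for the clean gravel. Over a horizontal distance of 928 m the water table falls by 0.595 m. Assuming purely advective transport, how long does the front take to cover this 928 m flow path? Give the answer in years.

2.81

Convert K: 0.310 cm/s × 864 = 267.8 m/day.
Hydraulic gradient i = Δh / L = 0.595 / 928 = 0.0006412.
Darcy flux q = K · i = 267.8 × 0.0006412 = 0.1717 m/day.
Seepage velocity v = q / n_e = 0.1717 / 0.19 = 0.9038 m/day.
Travel time t = L / v = 928 / 0.9038 = 1027 days = 2.811 years.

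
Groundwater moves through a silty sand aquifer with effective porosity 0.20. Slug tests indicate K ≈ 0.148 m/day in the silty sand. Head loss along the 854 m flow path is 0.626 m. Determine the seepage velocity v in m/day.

Hydraulic gradient i = Δh / L = 0.626 / 854 = 0.0007330.
Darcy flux q = K · i = 0.1480 × 0.0007330 = 0.0001085 m/day.
Seepage velocity v = q / n_e = 0.0001085 / 0.20 = 0.0005424 m/day.

0.000542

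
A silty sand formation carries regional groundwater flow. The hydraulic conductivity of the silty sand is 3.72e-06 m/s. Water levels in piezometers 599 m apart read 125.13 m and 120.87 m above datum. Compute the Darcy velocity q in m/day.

Convert K: 3.72e-06 m/s × 86400 = 0.3214 m/day.
Hydraulic gradient i = (125.13 − 120.87) / 599 = 4.26 / 599 = 0.007112.
Specific discharge q = K · i = 0.3214 × 0.007112 = 0.002286 m/day.

0.00229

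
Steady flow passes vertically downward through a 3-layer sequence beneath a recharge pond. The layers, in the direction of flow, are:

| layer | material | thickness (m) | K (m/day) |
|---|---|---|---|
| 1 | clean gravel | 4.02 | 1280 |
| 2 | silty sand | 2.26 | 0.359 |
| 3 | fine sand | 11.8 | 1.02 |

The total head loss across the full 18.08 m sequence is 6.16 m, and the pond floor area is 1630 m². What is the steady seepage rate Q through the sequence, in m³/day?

562

Flow is perpendicular to layering, so the layers act in series and the equivalent K is the thickness-weighted harmonic mean.
Total thickness L = 4.02 + 2.26 + 11.8 = 18.08 m.
Σ(b_i/K_i) = 4.02/1280 + 2.26/0.359 + 11.8/1.02 = 17.87 d.
K_eq = L / Σ(b_i/K_i) = 18.08 / 17.87 = 1.012 m/day.
Q = K_eq · A · (Δh/L) = 1.012 × 1630 × (6.16/18.08) = 562.0 m³/day.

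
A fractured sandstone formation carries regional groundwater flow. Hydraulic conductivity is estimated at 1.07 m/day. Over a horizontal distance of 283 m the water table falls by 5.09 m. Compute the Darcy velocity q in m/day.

Hydraulic gradient i = Δh / L = 5.09 / 283 = 0.01799.
Specific discharge q = K · i = 1.070 × 0.01799 = 0.01924 m/day.

0.0192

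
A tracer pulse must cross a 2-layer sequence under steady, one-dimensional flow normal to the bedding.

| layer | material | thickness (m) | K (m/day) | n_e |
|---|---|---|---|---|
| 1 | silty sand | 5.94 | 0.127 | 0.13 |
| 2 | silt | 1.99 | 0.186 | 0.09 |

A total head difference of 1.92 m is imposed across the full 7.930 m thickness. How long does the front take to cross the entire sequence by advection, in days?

28.5

With flow normal to the layers, continuity requires the same specific discharge q through every layer.
Σ(b_i/K_i) = 5.94/0.127 + 1.99/0.186 = 57.47 d.
q = Δh / Σ(b_i/K_i) = 1.92 / 57.47 = 0.03341 m/day.
In each layer the seepage velocity is v_i = q/n_i, so the layer transit time is t_i = b_i·n_i / q:
  layer 1 (silty sand): t_1 = 5.94 × 0.13 / 0.03341 = 23.11 d
  layer 2 (silt): t_2 = 1.99 × 0.09 / 0.03341 = 5.361 d
Total t = Σ t_i = 28.47 days.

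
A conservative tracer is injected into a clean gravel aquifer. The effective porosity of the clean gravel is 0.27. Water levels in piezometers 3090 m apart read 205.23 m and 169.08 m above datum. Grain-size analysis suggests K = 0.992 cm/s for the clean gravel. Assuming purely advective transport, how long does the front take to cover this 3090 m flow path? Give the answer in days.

83.2

Convert K: 0.992 cm/s × 864 = 857.1 m/day.
Hydraulic gradient i = (205.23 − 169.08) / 3090 = 36.15 / 3090 = 0.01170.
Darcy flux q = K · i = 857.1 × 0.01170 = 10.03 m/day.
Seepage velocity v = q / n_e = 10.03 / 0.27 = 37.14 m/day.
Travel time t = L / v = 3090 / 37.14 = 83.20 days.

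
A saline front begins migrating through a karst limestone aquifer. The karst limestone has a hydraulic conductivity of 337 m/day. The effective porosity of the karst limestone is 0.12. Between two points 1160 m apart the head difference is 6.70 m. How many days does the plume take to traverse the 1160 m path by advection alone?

Hydraulic gradient i = Δh / L = 6.70 / 1160 = 0.005776.
Darcy flux q = K · i = 337.0 × 0.005776 = 1.946 m/day.
Seepage velocity v = q / n_e = 1.946 / 0.12 = 16.22 m/day.
Travel time t = L / v = 1160 / 16.22 = 71.51 days.

71.5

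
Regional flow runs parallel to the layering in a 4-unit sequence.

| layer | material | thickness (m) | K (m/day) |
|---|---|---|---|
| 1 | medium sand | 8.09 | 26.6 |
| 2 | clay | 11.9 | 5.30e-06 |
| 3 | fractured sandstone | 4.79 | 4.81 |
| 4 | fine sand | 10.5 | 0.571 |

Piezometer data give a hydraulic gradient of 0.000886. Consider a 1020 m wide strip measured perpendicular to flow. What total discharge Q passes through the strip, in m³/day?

221

Flow is parallel to layering, so each bed carries its own Darcy discharge and the transmissivities add.
Σ(K_i·b_i) = 26.6×8.09 + 5.30e-06×11.9 + 4.81×4.79 + 0.571×10.5 = 244.2 m²/day.
Hydraulic gradient i = 0.000886.
Q = Σ(K_i·b_i) · W · i = 244.2 × 1020 × 0.0008860 = 220.7 m³/day.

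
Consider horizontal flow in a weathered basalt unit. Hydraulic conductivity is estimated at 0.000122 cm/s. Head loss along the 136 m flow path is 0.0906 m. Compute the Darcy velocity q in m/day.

Convert K: 0.000122 cm/s × 864 = 0.1054 m/day.
Hydraulic gradient i = Δh / L = 0.0906 / 136 = 0.0006662.
Specific discharge q = K · i = 0.1054 × 0.0006662 = 7.022e-05 m/day.

7.02e-05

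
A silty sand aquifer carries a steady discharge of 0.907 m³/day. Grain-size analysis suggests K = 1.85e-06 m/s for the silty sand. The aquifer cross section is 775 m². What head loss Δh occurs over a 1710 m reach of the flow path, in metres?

Convert K: 1.85e-06 m/s × 86400 = 0.1598 m/day.
From Q = K·A·i, i = Q / (K·A) = 0.907 / (0.1598 × 775.0) = 0.007322.
Head loss Δh = i · L = 0.007322 × 1710 = 12.52 m.

12.5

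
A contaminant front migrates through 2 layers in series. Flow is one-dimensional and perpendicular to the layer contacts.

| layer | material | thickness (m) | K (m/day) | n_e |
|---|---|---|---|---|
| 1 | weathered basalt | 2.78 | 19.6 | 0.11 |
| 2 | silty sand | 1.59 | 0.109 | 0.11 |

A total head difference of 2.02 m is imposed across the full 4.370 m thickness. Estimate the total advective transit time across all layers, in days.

With flow normal to the layers, continuity requires the same specific discharge q through every layer.
Σ(b_i/K_i) = 2.78/19.6 + 1.59/0.109 = 14.73 d.
q = Δh / Σ(b_i/K_i) = 2.02 / 14.73 = 0.1371 m/day.
In each layer the seepage velocity is v_i = q/n_i, so the layer transit time is t_i = b_i·n_i / q:
  layer 1 (weathered basalt): t_1 = 2.78 × 0.11 / 0.1371 = 2.230 d
  layer 2 (silty sand): t_2 = 1.59 × 0.11 / 0.1371 = 1.275 d
Total t = Σ t_i = 3.505 days.

3.51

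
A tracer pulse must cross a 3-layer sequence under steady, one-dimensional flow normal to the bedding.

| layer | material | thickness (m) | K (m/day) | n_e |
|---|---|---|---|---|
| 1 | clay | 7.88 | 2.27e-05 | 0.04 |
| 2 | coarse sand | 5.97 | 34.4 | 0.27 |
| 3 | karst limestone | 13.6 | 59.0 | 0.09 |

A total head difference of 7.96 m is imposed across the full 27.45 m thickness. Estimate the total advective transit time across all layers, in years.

With flow normal to the layers, continuity requires the same specific discharge q through every layer.
Σ(b_i/K_i) = 7.88/2.27e-05 + 5.97/34.4 + 13.6/59.0 = 3.471e+05 d.
q = Δh / Σ(b_i/K_i) = 7.96 / 3.471e+05 = 2.293e-05 m/day.
In each layer the seepage velocity is v_i = q/n_i, so the layer transit time is t_i = b_i·n_i / q:
  layer 1 (clay): t_1 = 7.88 × 0.04 / 2.293e-05 = 13746 d
  layer 2 (coarse sand): t_2 = 5.97 × 0.27 / 2.293e-05 = 70295 d
  layer 3 (karst limestone): t_3 = 13.6 × 0.09 / 2.293e-05 = 53379 d
Total t = Σ t_i = 1.374e+05 days = 376.2 years.

376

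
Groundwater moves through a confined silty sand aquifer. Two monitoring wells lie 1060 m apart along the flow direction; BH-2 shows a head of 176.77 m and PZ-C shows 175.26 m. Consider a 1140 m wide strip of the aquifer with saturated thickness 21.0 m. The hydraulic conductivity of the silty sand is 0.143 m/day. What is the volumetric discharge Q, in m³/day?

4.88

Cross-sectional area A = 1140 × 21.0 = 23940 m².
Hydraulic gradient i = (176.77 − 175.26) / 1060 = 1.51 / 1060 = 0.001425.
Darcy's law: Q = K · A · i = 0.1430 × 23940 × 0.001425 = 4.877 m³/day.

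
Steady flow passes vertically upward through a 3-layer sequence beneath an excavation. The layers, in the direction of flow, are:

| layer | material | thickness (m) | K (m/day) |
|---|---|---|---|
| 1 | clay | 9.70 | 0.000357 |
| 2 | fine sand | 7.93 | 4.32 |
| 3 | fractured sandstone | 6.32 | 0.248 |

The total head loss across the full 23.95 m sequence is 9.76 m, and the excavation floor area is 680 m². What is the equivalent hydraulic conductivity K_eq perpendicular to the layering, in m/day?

Flow is perpendicular to layering, so the layers act in series and the equivalent K is the thickness-weighted harmonic mean.
Total thickness L = 9.70 + 7.93 + 6.32 = 23.95 m.
Σ(b_i/K_i) = 9.70/0.000357 + 7.93/4.32 + 6.32/0.248 = 27198 d.
K_eq = L / Σ(b_i/K_i) = 23.95 / 27198 = 0.0008806 m/day.

0.000881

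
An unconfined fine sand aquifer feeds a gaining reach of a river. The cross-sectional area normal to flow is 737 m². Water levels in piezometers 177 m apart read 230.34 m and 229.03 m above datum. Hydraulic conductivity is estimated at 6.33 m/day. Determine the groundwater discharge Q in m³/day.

Hydraulic gradient i = (230.34 − 229.03) / 177 = 1.31 / 177 = 0.007401.
Darcy's law: Q = K · A · i = 6.330 × 737.0 × 0.007401 = 34.53 m³/day.

34.5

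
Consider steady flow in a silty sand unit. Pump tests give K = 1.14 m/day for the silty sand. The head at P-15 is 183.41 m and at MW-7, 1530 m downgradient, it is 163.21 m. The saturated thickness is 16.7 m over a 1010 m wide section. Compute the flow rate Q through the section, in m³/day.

Cross-sectional area A = 1010 × 16.7 = 16867 m².
Hydraulic gradient i = (183.41 − 163.21) / 1530 = 20.2 / 1530 = 0.01320.
Darcy's law: Q = K · A · i = 1.140 × 16867 × 0.01320 = 253.9 m³/day.

254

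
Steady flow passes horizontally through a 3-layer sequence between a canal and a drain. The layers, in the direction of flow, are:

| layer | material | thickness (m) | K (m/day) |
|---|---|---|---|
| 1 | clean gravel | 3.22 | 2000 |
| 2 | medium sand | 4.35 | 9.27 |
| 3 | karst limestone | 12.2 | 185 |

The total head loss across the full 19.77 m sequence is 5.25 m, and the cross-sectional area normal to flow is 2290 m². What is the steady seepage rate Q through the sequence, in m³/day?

Flow is perpendicular to layering, so the layers act in series and the equivalent K is the thickness-weighted harmonic mean.
Total thickness L = 3.22 + 4.35 + 12.2 = 19.77 m.
Σ(b_i/K_i) = 3.22/2000 + 4.35/9.27 + 12.2/185 = 0.5368 d.
K_eq = L / Σ(b_i/K_i) = 19.77 / 0.5368 = 36.83 m/day.
Q = K_eq · A · (Δh/L) = 36.83 × 2290 × (5.25/19.77) = 22396 m³/day.

22400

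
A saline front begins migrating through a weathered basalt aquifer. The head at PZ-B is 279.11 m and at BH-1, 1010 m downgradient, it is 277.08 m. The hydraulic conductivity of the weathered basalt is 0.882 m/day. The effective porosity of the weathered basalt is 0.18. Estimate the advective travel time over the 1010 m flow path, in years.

281

Hydraulic gradient i = (279.11 − 277.08) / 1010 = 2.03 / 1010 = 0.002010.
Darcy flux q = K · i = 0.8820 × 0.002010 = 0.001773 m/day.
Seepage velocity v = q / n_e = 0.001773 / 0.18 = 0.009849 m/day.
Travel time t = L / v = 1010 / 0.009849 = 1.026e+05 days = 280.8 years.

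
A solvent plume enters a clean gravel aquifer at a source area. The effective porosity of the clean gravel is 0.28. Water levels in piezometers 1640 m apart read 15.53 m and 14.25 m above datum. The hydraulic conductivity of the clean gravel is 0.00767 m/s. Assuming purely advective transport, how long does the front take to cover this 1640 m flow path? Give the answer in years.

Convert K: 0.00767 m/s × 86400 = 662.7 m/day.
Hydraulic gradient i = (15.53 − 14.25) / 1640 = 1.28 / 1640 = 0.0007805.
Darcy flux q = K · i = 662.7 × 0.0007805 = 0.5172 m/day.
Seepage velocity v = q / n_e = 0.5172 / 0.28 = 1.847 m/day.
Travel time t = L / v = 1640 / 1.847 = 887.8 days = 2.431 years.

2.43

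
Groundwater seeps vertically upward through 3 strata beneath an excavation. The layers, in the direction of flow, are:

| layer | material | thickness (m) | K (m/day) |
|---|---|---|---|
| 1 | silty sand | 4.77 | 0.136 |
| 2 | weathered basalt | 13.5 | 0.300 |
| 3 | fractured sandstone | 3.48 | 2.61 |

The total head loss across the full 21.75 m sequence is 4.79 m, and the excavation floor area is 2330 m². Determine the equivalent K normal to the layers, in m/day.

0.267

Flow is perpendicular to layering, so the layers act in series and the equivalent K is the thickness-weighted harmonic mean.
Total thickness L = 4.77 + 13.5 + 3.48 = 21.75 m.
Σ(b_i/K_i) = 4.77/0.136 + 13.5/0.300 + 3.48/2.61 = 81.41 d.
K_eq = L / Σ(b_i/K_i) = 21.75 / 81.41 = 0.2672 m/day.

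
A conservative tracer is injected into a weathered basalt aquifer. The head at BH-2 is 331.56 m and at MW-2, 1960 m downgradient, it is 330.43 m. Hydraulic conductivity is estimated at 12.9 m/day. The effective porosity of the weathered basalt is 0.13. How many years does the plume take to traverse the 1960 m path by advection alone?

Hydraulic gradient i = (331.56 − 330.43) / 1960 = 1.13 / 1960 = 0.0005765.
Darcy flux q = K · i = 12.90 × 0.0005765 = 0.007437 m/day.
Seepage velocity v = q / n_e = 0.007437 / 0.13 = 0.05721 m/day.
Travel time t = L / v = 1960 / 0.05721 = 34260 days = 93.80 years.

93.8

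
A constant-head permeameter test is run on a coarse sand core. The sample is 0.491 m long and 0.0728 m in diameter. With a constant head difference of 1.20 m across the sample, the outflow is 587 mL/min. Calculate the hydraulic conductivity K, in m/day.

Cross-sectional area A = π·(d/2)² = π × (0.0728/2)² = 0.004162 m².
Convert discharge: 587 mL/min = 9.783e-06 m³/s.
Darcy's law rearranged: K = Q·L / (A·Δh) = 9.783e-06 × 0.491 / (0.004162 × 1.20) = 0.0009617 m/s = 83.09 m/day.

83.1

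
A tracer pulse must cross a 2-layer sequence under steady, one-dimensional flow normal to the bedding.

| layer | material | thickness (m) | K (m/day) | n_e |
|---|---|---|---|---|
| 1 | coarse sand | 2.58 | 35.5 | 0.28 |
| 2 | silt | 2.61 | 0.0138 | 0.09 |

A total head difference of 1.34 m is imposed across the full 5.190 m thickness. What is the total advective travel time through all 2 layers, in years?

0.370

With flow normal to the layers, continuity requires the same specific discharge q through every layer.
Σ(b_i/K_i) = 2.58/35.5 + 2.61/0.0138 = 189.2 d.
q = Δh / Σ(b_i/K_i) = 1.34 / 189.2 = 0.007082 m/day.
In each layer the seepage velocity is v_i = q/n_i, so the layer transit time is t_i = b_i·n_i / q:
  layer 1 (coarse sand): t_1 = 2.58 × 0.28 / 0.007082 = 102.0 d
  layer 2 (silt): t_2 = 2.61 × 0.09 / 0.007082 = 33.17 d
Total t = Σ t_i = 135.2 days = 0.3701 years.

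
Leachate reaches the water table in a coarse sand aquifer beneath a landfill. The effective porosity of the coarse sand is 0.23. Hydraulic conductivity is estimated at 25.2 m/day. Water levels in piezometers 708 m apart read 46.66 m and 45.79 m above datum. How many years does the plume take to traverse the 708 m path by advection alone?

Hydraulic gradient i = (46.66 − 45.79) / 708 = 0.87 / 708 = 0.001229.
Darcy flux q = K · i = 25.20 × 0.001229 = 0.03097 m/day.
Seepage velocity v = q / n_e = 0.03097 / 0.23 = 0.1346 m/day.
Travel time t = L / v = 708 / 0.1346 = 5259 days = 14.40 years.

14.4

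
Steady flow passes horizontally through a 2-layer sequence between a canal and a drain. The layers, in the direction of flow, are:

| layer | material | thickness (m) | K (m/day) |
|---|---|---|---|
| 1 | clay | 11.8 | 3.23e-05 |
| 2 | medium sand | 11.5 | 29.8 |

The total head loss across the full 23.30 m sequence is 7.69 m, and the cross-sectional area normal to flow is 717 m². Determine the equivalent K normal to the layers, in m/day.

Flow is perpendicular to layering, so the layers act in series and the equivalent K is the thickness-weighted harmonic mean.
Total thickness L = 11.8 + 11.5 = 23.30 m.
Σ(b_i/K_i) = 11.8/3.23e-05 + 11.5/29.8 = 3.653e+05 d.
K_eq = L / Σ(b_i/K_i) = 23.30 / 3.653e+05 = 6.378e-05 m/day.

6.38e-05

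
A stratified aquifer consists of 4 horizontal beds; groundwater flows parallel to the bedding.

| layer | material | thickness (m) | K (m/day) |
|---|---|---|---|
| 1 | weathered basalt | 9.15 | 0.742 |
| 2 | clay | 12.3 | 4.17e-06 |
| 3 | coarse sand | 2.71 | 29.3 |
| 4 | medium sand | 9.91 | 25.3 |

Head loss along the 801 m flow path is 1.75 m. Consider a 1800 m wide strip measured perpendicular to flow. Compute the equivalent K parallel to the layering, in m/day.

9.89

Flow is parallel to layering, so each bed carries its own Darcy discharge and the transmissivities add.
Σ(K_i·b_i) = 0.742×9.15 + 4.17e-06×12.3 + 29.3×2.71 + 25.3×9.91 = 336.9 m²/day.
Total thickness b = 34.07 m, so K_eq = Σ(K_i·b_i)/b = 9.889 m/day.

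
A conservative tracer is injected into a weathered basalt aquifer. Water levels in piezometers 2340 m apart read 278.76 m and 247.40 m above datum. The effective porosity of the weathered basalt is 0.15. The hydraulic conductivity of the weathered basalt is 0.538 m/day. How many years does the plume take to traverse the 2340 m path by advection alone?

133

Hydraulic gradient i = (278.76 − 247.40) / 2340 = 31.36 / 2340 = 0.01340.
Darcy flux q = K · i = 0.5380 × 0.01340 = 0.007210 m/day.
Seepage velocity v = q / n_e = 0.007210 / 0.15 = 0.04807 m/day.
Travel time t = L / v = 2340 / 0.04807 = 48682 days = 133.3 years.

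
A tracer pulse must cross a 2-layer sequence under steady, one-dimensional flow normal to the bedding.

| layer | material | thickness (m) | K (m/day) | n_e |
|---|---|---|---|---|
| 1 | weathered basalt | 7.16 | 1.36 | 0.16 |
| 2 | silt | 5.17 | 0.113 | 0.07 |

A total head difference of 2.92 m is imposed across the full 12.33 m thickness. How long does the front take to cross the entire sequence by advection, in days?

26.3

With flow normal to the layers, continuity requires the same specific discharge q through every layer.
Σ(b_i/K_i) = 7.16/1.36 + 5.17/0.113 = 51.02 d.
q = Δh / Σ(b_i/K_i) = 2.92 / 51.02 = 0.05724 m/day.
In each layer the seepage velocity is v_i = q/n_i, so the layer transit time is t_i = b_i·n_i / q:
  layer 1 (weathered basalt): t_1 = 7.16 × 0.16 / 0.05724 = 20.02 d
  layer 2 (silt): t_2 = 5.17 × 0.07 / 0.05724 = 6.323 d
Total t = Σ t_i = 26.34 days.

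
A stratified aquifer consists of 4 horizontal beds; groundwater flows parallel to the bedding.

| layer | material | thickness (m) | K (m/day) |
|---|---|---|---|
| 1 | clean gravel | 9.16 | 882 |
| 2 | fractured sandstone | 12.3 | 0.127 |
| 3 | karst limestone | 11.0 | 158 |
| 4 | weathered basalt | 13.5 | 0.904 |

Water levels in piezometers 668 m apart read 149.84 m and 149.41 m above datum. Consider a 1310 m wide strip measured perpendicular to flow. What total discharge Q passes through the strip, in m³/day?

8290

Flow is parallel to layering, so each bed carries its own Darcy discharge and the transmissivities add.
Σ(K_i·b_i) = 882×9.16 + 0.127×12.3 + 158×11.0 + 0.904×13.5 = 9831 m²/day.
Hydraulic gradient i = (149.84 − 149.41) / 668 = 0.43 / 668 = 0.0006437.
Q = Σ(K_i·b_i) · W · i = 9831 × 1310 × 0.0006437 = 8290 m³/day.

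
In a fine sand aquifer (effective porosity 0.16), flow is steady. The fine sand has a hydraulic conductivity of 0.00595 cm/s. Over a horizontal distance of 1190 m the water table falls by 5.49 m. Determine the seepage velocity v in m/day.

0.148

Convert K: 0.00595 cm/s × 864 = 5.141 m/day.
Hydraulic gradient i = Δh / L = 5.49 / 1190 = 0.004613.
Darcy flux q = K · i = 5.141 × 0.004613 = 0.02372 m/day.
Seepage velocity v = q / n_e = 0.02372 / 0.16 = 0.1482 m/day.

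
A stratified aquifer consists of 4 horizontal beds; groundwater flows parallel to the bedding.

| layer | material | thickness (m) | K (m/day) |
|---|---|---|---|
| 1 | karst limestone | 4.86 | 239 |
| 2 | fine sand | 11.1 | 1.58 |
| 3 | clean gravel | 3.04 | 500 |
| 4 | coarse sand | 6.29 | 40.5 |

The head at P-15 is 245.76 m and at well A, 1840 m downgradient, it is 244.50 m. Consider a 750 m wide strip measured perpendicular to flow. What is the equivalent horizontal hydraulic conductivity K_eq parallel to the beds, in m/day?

117

Flow is parallel to layering, so each bed carries its own Darcy discharge and the transmissivities add.
Σ(K_i·b_i) = 239×4.86 + 1.58×11.1 + 500×3.04 + 40.5×6.29 = 2954 m²/day.
Total thickness b = 25.29 m, so K_eq = Σ(K_i·b_i)/b = 116.8 m/day.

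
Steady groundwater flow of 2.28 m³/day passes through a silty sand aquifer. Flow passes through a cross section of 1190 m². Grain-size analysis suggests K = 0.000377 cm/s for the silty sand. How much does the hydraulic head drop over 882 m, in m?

Convert K: 0.000377 cm/s × 864 = 0.3257 m/day.
From Q = K·A·i, i = Q / (K·A) = 2.28 / (0.3257 × 1190) = 0.005882.
Head loss Δh = i · L = 0.005882 × 882 = 5.188 m.

5.19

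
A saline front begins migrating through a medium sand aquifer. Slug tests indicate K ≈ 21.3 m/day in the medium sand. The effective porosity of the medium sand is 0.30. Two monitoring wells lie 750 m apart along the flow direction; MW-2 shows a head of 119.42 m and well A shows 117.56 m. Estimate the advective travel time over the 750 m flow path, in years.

Hydraulic gradient i = (119.42 − 117.56) / 750 = 1.86 / 750 = 0.002480.
Darcy flux q = K · i = 21.30 × 0.002480 = 0.05282 m/day.
Seepage velocity v = q / n_e = 0.05282 / 0.30 = 0.1761 m/day.
Travel time t = L / v = 750 / 0.1761 = 4259 days = 11.66 years.

11.7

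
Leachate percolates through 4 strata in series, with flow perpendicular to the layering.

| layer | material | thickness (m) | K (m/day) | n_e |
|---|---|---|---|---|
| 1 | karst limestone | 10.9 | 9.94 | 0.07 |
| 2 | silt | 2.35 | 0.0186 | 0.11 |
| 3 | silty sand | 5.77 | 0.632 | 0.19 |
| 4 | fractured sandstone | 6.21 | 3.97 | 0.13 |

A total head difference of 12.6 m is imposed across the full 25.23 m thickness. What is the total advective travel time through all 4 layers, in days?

32.1

With flow normal to the layers, continuity requires the same specific discharge q through every layer.
Σ(b_i/K_i) = 10.9/9.94 + 2.35/0.0186 + 5.77/0.632 + 6.21/3.97 = 138.1 d.
q = Δh / Σ(b_i/K_i) = 12.6 / 138.1 = 0.09122 m/day.
In each layer the seepage velocity is v_i = q/n_i, so the layer transit time is t_i = b_i·n_i / q:
  layer 1 (karst limestone): t_1 = 10.9 × 0.07 / 0.09122 = 8.365 d
  layer 2 (silt): t_2 = 2.35 × 0.11 / 0.09122 = 2.834 d
  layer 3 (silty sand): t_3 = 5.77 × 0.19 / 0.09122 = 12.02 d
  layer 4 (fractured sandstone): t_4 = 6.21 × 0.13 / 0.09122 = 8.850 d
Total t = Σ t_i = 32.07 days.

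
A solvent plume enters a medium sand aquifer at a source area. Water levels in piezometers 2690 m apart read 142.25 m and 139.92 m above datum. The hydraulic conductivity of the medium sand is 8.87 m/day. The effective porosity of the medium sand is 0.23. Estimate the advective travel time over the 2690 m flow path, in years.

Hydraulic gradient i = (142.25 − 139.92) / 2690 = 2.33 / 2690 = 0.0008662.
Darcy flux q = K · i = 8.870 × 0.0008662 = 0.007683 m/day.
Seepage velocity v = q / n_e = 0.007683 / 0.23 = 0.03340 m/day.
Travel time t = L / v = 2690 / 0.03340 = 80529 days = 220.5 years.

220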